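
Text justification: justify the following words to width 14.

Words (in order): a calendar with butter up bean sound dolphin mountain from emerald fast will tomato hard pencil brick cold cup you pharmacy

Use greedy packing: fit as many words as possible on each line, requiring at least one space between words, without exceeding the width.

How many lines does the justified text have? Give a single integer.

Answer: 10

Derivation:
Line 1: ['a', 'calendar'] (min_width=10, slack=4)
Line 2: ['with', 'butter', 'up'] (min_width=14, slack=0)
Line 3: ['bean', 'sound'] (min_width=10, slack=4)
Line 4: ['dolphin'] (min_width=7, slack=7)
Line 5: ['mountain', 'from'] (min_width=13, slack=1)
Line 6: ['emerald', 'fast'] (min_width=12, slack=2)
Line 7: ['will', 'tomato'] (min_width=11, slack=3)
Line 8: ['hard', 'pencil'] (min_width=11, slack=3)
Line 9: ['brick', 'cold', 'cup'] (min_width=14, slack=0)
Line 10: ['you', 'pharmacy'] (min_width=12, slack=2)
Total lines: 10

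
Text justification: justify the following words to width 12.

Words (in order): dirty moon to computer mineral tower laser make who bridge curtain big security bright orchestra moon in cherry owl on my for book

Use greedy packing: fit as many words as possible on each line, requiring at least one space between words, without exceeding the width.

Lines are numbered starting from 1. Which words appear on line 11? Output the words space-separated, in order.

Answer: moon in

Derivation:
Line 1: ['dirty', 'moon'] (min_width=10, slack=2)
Line 2: ['to', 'computer'] (min_width=11, slack=1)
Line 3: ['mineral'] (min_width=7, slack=5)
Line 4: ['tower', 'laser'] (min_width=11, slack=1)
Line 5: ['make', 'who'] (min_width=8, slack=4)
Line 6: ['bridge'] (min_width=6, slack=6)
Line 7: ['curtain', 'big'] (min_width=11, slack=1)
Line 8: ['security'] (min_width=8, slack=4)
Line 9: ['bright'] (min_width=6, slack=6)
Line 10: ['orchestra'] (min_width=9, slack=3)
Line 11: ['moon', 'in'] (min_width=7, slack=5)
Line 12: ['cherry', 'owl'] (min_width=10, slack=2)
Line 13: ['on', 'my', 'for'] (min_width=9, slack=3)
Line 14: ['book'] (min_width=4, slack=8)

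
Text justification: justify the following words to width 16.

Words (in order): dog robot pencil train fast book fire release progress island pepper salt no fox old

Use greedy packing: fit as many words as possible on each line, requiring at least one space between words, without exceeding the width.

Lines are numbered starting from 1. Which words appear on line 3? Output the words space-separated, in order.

Answer: fire release

Derivation:
Line 1: ['dog', 'robot', 'pencil'] (min_width=16, slack=0)
Line 2: ['train', 'fast', 'book'] (min_width=15, slack=1)
Line 3: ['fire', 'release'] (min_width=12, slack=4)
Line 4: ['progress', 'island'] (min_width=15, slack=1)
Line 5: ['pepper', 'salt', 'no'] (min_width=14, slack=2)
Line 6: ['fox', 'old'] (min_width=7, slack=9)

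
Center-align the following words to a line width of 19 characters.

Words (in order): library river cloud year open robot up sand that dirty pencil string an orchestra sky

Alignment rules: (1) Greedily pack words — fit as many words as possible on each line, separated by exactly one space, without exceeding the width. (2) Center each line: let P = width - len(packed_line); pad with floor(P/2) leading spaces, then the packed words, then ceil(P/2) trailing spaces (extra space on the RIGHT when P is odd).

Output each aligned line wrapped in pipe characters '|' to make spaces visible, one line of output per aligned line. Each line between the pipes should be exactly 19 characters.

Line 1: ['library', 'river', 'cloud'] (min_width=19, slack=0)
Line 2: ['year', 'open', 'robot', 'up'] (min_width=18, slack=1)
Line 3: ['sand', 'that', 'dirty'] (min_width=15, slack=4)
Line 4: ['pencil', 'string', 'an'] (min_width=16, slack=3)
Line 5: ['orchestra', 'sky'] (min_width=13, slack=6)

Answer: |library river cloud|
|year open robot up |
|  sand that dirty  |
| pencil string an  |
|   orchestra sky   |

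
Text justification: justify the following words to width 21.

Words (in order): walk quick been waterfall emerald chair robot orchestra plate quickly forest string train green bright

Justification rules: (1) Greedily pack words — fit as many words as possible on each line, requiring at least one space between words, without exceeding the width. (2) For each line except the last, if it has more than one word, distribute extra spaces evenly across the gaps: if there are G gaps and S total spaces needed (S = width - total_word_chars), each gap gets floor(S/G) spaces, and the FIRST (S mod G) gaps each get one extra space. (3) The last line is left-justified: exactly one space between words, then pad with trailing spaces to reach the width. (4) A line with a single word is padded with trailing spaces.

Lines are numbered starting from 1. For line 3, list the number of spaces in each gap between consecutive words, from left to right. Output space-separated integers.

Line 1: ['walk', 'quick', 'been'] (min_width=15, slack=6)
Line 2: ['waterfall', 'emerald'] (min_width=17, slack=4)
Line 3: ['chair', 'robot', 'orchestra'] (min_width=21, slack=0)
Line 4: ['plate', 'quickly', 'forest'] (min_width=20, slack=1)
Line 5: ['string', 'train', 'green'] (min_width=18, slack=3)
Line 6: ['bright'] (min_width=6, slack=15)

Answer: 1 1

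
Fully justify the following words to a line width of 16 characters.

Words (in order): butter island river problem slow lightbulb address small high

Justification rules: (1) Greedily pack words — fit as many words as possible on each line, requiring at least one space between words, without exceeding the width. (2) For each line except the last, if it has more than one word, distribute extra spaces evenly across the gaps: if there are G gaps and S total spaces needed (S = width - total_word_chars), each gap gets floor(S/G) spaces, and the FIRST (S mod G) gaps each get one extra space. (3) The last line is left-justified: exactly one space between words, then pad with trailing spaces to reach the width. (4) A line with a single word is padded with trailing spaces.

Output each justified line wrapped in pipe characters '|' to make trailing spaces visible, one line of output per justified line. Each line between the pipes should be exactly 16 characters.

Line 1: ['butter', 'island'] (min_width=13, slack=3)
Line 2: ['river', 'problem'] (min_width=13, slack=3)
Line 3: ['slow', 'lightbulb'] (min_width=14, slack=2)
Line 4: ['address', 'small'] (min_width=13, slack=3)
Line 5: ['high'] (min_width=4, slack=12)

Answer: |butter    island|
|river    problem|
|slow   lightbulb|
|address    small|
|high            |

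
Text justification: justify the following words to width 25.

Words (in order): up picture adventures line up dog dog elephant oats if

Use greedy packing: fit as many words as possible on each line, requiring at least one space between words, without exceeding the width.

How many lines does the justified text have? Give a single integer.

Answer: 3

Derivation:
Line 1: ['up', 'picture', 'adventures'] (min_width=21, slack=4)
Line 2: ['line', 'up', 'dog', 'dog', 'elephant'] (min_width=24, slack=1)
Line 3: ['oats', 'if'] (min_width=7, slack=18)
Total lines: 3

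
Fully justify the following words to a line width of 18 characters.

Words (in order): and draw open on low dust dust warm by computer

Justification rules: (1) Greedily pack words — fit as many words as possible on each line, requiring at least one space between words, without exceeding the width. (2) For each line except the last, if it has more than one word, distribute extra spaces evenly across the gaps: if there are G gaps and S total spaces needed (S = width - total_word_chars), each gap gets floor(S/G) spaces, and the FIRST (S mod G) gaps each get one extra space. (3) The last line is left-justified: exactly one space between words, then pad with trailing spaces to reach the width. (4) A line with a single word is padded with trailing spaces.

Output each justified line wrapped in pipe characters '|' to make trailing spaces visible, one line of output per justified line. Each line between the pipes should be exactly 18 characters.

Answer: |and  draw  open on|
|low dust dust warm|
|by computer       |

Derivation:
Line 1: ['and', 'draw', 'open', 'on'] (min_width=16, slack=2)
Line 2: ['low', 'dust', 'dust', 'warm'] (min_width=18, slack=0)
Line 3: ['by', 'computer'] (min_width=11, slack=7)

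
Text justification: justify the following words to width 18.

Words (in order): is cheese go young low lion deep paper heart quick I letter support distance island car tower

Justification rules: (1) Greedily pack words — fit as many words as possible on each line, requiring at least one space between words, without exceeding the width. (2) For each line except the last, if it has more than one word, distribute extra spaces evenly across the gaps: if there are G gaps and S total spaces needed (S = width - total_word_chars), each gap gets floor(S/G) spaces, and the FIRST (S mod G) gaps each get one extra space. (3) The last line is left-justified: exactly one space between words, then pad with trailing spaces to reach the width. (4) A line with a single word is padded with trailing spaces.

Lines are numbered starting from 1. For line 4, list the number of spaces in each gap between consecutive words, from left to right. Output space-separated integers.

Answer: 2 2

Derivation:
Line 1: ['is', 'cheese', 'go', 'young'] (min_width=18, slack=0)
Line 2: ['low', 'lion', 'deep'] (min_width=13, slack=5)
Line 3: ['paper', 'heart', 'quick'] (min_width=17, slack=1)
Line 4: ['I', 'letter', 'support'] (min_width=16, slack=2)
Line 5: ['distance', 'island'] (min_width=15, slack=3)
Line 6: ['car', 'tower'] (min_width=9, slack=9)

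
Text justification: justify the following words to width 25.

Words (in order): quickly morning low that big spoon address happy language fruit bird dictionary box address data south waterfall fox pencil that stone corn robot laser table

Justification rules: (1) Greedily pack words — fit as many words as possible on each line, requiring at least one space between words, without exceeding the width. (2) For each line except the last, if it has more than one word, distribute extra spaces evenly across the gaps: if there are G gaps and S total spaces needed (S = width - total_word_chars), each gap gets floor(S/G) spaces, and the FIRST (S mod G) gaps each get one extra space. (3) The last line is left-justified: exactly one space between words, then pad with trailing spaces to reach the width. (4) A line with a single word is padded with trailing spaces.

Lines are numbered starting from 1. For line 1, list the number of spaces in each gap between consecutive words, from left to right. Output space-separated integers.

Answer: 2 1 1

Derivation:
Line 1: ['quickly', 'morning', 'low', 'that'] (min_width=24, slack=1)
Line 2: ['big', 'spoon', 'address', 'happy'] (min_width=23, slack=2)
Line 3: ['language', 'fruit', 'bird'] (min_width=19, slack=6)
Line 4: ['dictionary', 'box', 'address'] (min_width=22, slack=3)
Line 5: ['data', 'south', 'waterfall', 'fox'] (min_width=24, slack=1)
Line 6: ['pencil', 'that', 'stone', 'corn'] (min_width=22, slack=3)
Line 7: ['robot', 'laser', 'table'] (min_width=17, slack=8)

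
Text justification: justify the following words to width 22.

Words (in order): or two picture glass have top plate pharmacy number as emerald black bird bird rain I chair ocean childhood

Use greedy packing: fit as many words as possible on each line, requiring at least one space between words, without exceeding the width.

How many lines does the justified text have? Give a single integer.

Answer: 6

Derivation:
Line 1: ['or', 'two', 'picture', 'glass'] (min_width=20, slack=2)
Line 2: ['have', 'top', 'plate'] (min_width=14, slack=8)
Line 3: ['pharmacy', 'number', 'as'] (min_width=18, slack=4)
Line 4: ['emerald', 'black', 'bird'] (min_width=18, slack=4)
Line 5: ['bird', 'rain', 'I', 'chair'] (min_width=17, slack=5)
Line 6: ['ocean', 'childhood'] (min_width=15, slack=7)
Total lines: 6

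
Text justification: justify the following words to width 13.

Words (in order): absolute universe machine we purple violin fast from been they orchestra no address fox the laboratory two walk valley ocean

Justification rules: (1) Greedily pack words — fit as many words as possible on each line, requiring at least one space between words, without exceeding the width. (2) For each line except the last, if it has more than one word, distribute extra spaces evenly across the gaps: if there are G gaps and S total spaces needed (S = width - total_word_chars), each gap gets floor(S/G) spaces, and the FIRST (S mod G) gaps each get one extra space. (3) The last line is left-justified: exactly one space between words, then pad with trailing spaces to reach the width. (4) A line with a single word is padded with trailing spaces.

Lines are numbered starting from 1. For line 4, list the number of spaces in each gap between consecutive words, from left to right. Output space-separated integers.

Answer: 1

Derivation:
Line 1: ['absolute'] (min_width=8, slack=5)
Line 2: ['universe'] (min_width=8, slack=5)
Line 3: ['machine', 'we'] (min_width=10, slack=3)
Line 4: ['purple', 'violin'] (min_width=13, slack=0)
Line 5: ['fast', 'from'] (min_width=9, slack=4)
Line 6: ['been', 'they'] (min_width=9, slack=4)
Line 7: ['orchestra', 'no'] (min_width=12, slack=1)
Line 8: ['address', 'fox'] (min_width=11, slack=2)
Line 9: ['the'] (min_width=3, slack=10)
Line 10: ['laboratory'] (min_width=10, slack=3)
Line 11: ['two', 'walk'] (min_width=8, slack=5)
Line 12: ['valley', 'ocean'] (min_width=12, slack=1)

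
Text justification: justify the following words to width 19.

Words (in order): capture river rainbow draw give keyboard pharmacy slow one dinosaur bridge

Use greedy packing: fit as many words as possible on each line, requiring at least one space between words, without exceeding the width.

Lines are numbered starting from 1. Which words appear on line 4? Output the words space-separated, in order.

Line 1: ['capture', 'river'] (min_width=13, slack=6)
Line 2: ['rainbow', 'draw', 'give'] (min_width=17, slack=2)
Line 3: ['keyboard', 'pharmacy'] (min_width=17, slack=2)
Line 4: ['slow', 'one', 'dinosaur'] (min_width=17, slack=2)
Line 5: ['bridge'] (min_width=6, slack=13)

Answer: slow one dinosaur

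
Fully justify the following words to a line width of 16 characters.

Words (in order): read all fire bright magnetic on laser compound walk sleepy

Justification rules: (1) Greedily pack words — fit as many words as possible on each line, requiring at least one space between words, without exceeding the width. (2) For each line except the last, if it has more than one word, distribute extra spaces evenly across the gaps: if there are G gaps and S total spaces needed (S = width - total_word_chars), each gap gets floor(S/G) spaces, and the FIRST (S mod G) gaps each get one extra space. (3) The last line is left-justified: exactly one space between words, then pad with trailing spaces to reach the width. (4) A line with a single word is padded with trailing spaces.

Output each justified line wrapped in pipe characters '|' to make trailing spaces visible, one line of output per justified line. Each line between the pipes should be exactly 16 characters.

Answer: |read   all  fire|
|bright  magnetic|
|on         laser|
|compound    walk|
|sleepy          |

Derivation:
Line 1: ['read', 'all', 'fire'] (min_width=13, slack=3)
Line 2: ['bright', 'magnetic'] (min_width=15, slack=1)
Line 3: ['on', 'laser'] (min_width=8, slack=8)
Line 4: ['compound', 'walk'] (min_width=13, slack=3)
Line 5: ['sleepy'] (min_width=6, slack=10)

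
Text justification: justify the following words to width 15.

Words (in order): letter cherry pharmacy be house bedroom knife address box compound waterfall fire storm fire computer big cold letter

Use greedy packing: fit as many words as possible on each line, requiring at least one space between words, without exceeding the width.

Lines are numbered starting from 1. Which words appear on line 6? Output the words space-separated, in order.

Line 1: ['letter', 'cherry'] (min_width=13, slack=2)
Line 2: ['pharmacy', 'be'] (min_width=11, slack=4)
Line 3: ['house', 'bedroom'] (min_width=13, slack=2)
Line 4: ['knife', 'address'] (min_width=13, slack=2)
Line 5: ['box', 'compound'] (min_width=12, slack=3)
Line 6: ['waterfall', 'fire'] (min_width=14, slack=1)
Line 7: ['storm', 'fire'] (min_width=10, slack=5)
Line 8: ['computer', 'big'] (min_width=12, slack=3)
Line 9: ['cold', 'letter'] (min_width=11, slack=4)

Answer: waterfall fire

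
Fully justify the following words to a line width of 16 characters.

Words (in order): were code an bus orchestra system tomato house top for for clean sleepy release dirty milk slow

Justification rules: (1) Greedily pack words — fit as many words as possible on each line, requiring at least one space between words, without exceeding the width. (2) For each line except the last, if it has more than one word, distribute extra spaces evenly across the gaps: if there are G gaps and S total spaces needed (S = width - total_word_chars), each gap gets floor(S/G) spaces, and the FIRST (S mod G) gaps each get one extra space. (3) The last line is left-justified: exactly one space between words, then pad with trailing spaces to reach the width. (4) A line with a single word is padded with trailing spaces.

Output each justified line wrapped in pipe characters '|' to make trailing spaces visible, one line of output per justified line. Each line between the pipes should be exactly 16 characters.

Line 1: ['were', 'code', 'an', 'bus'] (min_width=16, slack=0)
Line 2: ['orchestra', 'system'] (min_width=16, slack=0)
Line 3: ['tomato', 'house', 'top'] (min_width=16, slack=0)
Line 4: ['for', 'for', 'clean'] (min_width=13, slack=3)
Line 5: ['sleepy', 'release'] (min_width=14, slack=2)
Line 6: ['dirty', 'milk', 'slow'] (min_width=15, slack=1)

Answer: |were code an bus|
|orchestra system|
|tomato house top|
|for   for  clean|
|sleepy   release|
|dirty milk slow |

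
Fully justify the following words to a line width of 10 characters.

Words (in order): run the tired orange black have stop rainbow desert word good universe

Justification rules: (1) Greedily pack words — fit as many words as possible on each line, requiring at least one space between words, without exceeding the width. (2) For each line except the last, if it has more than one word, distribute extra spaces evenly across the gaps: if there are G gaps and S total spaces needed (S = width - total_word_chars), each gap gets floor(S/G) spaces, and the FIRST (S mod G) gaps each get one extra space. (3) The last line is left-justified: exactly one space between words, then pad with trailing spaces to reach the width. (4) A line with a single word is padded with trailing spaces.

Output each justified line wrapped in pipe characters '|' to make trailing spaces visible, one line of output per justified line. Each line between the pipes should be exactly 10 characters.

Answer: |run    the|
|tired     |
|orange    |
|black have|
|stop      |
|rainbow   |
|desert    |
|word  good|
|universe  |

Derivation:
Line 1: ['run', 'the'] (min_width=7, slack=3)
Line 2: ['tired'] (min_width=5, slack=5)
Line 3: ['orange'] (min_width=6, slack=4)
Line 4: ['black', 'have'] (min_width=10, slack=0)
Line 5: ['stop'] (min_width=4, slack=6)
Line 6: ['rainbow'] (min_width=7, slack=3)
Line 7: ['desert'] (min_width=6, slack=4)
Line 8: ['word', 'good'] (min_width=9, slack=1)
Line 9: ['universe'] (min_width=8, slack=2)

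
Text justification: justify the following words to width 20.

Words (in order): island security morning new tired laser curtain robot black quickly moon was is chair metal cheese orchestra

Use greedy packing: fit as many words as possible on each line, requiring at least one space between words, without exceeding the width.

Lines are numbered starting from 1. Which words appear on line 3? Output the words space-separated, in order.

Line 1: ['island', 'security'] (min_width=15, slack=5)
Line 2: ['morning', 'new', 'tired'] (min_width=17, slack=3)
Line 3: ['laser', 'curtain', 'robot'] (min_width=19, slack=1)
Line 4: ['black', 'quickly', 'moon'] (min_width=18, slack=2)
Line 5: ['was', 'is', 'chair', 'metal'] (min_width=18, slack=2)
Line 6: ['cheese', 'orchestra'] (min_width=16, slack=4)

Answer: laser curtain robot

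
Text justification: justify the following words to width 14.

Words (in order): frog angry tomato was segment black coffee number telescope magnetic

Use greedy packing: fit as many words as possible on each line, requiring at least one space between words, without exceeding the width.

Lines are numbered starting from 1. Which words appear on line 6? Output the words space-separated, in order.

Line 1: ['frog', 'angry'] (min_width=10, slack=4)
Line 2: ['tomato', 'was'] (min_width=10, slack=4)
Line 3: ['segment', 'black'] (min_width=13, slack=1)
Line 4: ['coffee', 'number'] (min_width=13, slack=1)
Line 5: ['telescope'] (min_width=9, slack=5)
Line 6: ['magnetic'] (min_width=8, slack=6)

Answer: magnetic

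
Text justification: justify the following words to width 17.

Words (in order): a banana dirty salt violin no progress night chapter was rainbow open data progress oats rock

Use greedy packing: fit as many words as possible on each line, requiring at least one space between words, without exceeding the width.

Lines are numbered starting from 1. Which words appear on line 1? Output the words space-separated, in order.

Line 1: ['a', 'banana', 'dirty'] (min_width=14, slack=3)
Line 2: ['salt', 'violin', 'no'] (min_width=14, slack=3)
Line 3: ['progress', 'night'] (min_width=14, slack=3)
Line 4: ['chapter', 'was'] (min_width=11, slack=6)
Line 5: ['rainbow', 'open', 'data'] (min_width=17, slack=0)
Line 6: ['progress', 'oats'] (min_width=13, slack=4)
Line 7: ['rock'] (min_width=4, slack=13)

Answer: a banana dirty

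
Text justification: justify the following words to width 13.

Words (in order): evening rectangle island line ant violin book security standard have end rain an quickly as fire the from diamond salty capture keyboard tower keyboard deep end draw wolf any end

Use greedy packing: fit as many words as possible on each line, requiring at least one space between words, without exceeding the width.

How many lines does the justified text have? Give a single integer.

Answer: 16

Derivation:
Line 1: ['evening'] (min_width=7, slack=6)
Line 2: ['rectangle'] (min_width=9, slack=4)
Line 3: ['island', 'line'] (min_width=11, slack=2)
Line 4: ['ant', 'violin'] (min_width=10, slack=3)
Line 5: ['book', 'security'] (min_width=13, slack=0)
Line 6: ['standard', 'have'] (min_width=13, slack=0)
Line 7: ['end', 'rain', 'an'] (min_width=11, slack=2)
Line 8: ['quickly', 'as'] (min_width=10, slack=3)
Line 9: ['fire', 'the', 'from'] (min_width=13, slack=0)
Line 10: ['diamond', 'salty'] (min_width=13, slack=0)
Line 11: ['capture'] (min_width=7, slack=6)
Line 12: ['keyboard'] (min_width=8, slack=5)
Line 13: ['tower'] (min_width=5, slack=8)
Line 14: ['keyboard', 'deep'] (min_width=13, slack=0)
Line 15: ['end', 'draw', 'wolf'] (min_width=13, slack=0)
Line 16: ['any', 'end'] (min_width=7, slack=6)
Total lines: 16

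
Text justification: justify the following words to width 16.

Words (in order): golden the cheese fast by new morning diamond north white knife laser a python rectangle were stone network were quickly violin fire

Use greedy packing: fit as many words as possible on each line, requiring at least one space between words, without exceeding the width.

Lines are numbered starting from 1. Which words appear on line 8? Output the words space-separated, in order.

Line 1: ['golden', 'the'] (min_width=10, slack=6)
Line 2: ['cheese', 'fast', 'by'] (min_width=14, slack=2)
Line 3: ['new', 'morning'] (min_width=11, slack=5)
Line 4: ['diamond', 'north'] (min_width=13, slack=3)
Line 5: ['white', 'knife'] (min_width=11, slack=5)
Line 6: ['laser', 'a', 'python'] (min_width=14, slack=2)
Line 7: ['rectangle', 'were'] (min_width=14, slack=2)
Line 8: ['stone', 'network'] (min_width=13, slack=3)
Line 9: ['were', 'quickly'] (min_width=12, slack=4)
Line 10: ['violin', 'fire'] (min_width=11, slack=5)

Answer: stone network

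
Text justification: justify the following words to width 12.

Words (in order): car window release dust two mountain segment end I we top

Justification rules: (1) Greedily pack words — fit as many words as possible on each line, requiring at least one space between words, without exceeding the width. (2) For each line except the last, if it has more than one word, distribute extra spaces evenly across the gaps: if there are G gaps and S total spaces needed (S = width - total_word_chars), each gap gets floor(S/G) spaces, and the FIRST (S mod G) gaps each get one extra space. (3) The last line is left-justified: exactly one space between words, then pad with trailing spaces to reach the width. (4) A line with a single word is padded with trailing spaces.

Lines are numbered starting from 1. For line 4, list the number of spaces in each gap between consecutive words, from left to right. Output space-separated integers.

Answer: 2

Derivation:
Line 1: ['car', 'window'] (min_width=10, slack=2)
Line 2: ['release', 'dust'] (min_width=12, slack=0)
Line 3: ['two', 'mountain'] (min_width=12, slack=0)
Line 4: ['segment', 'end'] (min_width=11, slack=1)
Line 5: ['I', 'we', 'top'] (min_width=8, slack=4)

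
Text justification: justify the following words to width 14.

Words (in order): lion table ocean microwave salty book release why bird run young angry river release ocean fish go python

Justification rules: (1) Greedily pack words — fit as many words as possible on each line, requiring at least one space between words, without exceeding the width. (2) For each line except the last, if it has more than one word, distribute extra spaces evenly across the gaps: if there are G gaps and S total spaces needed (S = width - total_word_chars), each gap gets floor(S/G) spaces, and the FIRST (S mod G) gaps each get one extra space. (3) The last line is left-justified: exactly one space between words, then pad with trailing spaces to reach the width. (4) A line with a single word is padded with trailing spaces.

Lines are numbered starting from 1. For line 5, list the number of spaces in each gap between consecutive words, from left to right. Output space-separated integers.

Line 1: ['lion', 'table'] (min_width=10, slack=4)
Line 2: ['ocean'] (min_width=5, slack=9)
Line 3: ['microwave'] (min_width=9, slack=5)
Line 4: ['salty', 'book'] (min_width=10, slack=4)
Line 5: ['release', 'why'] (min_width=11, slack=3)
Line 6: ['bird', 'run', 'young'] (min_width=14, slack=0)
Line 7: ['angry', 'river'] (min_width=11, slack=3)
Line 8: ['release', 'ocean'] (min_width=13, slack=1)
Line 9: ['fish', 'go', 'python'] (min_width=14, slack=0)

Answer: 4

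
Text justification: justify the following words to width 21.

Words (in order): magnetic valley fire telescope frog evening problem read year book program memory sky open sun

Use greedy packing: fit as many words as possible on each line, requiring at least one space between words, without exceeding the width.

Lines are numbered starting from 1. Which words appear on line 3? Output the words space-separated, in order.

Answer: evening problem read

Derivation:
Line 1: ['magnetic', 'valley', 'fire'] (min_width=20, slack=1)
Line 2: ['telescope', 'frog'] (min_width=14, slack=7)
Line 3: ['evening', 'problem', 'read'] (min_width=20, slack=1)
Line 4: ['year', 'book', 'program'] (min_width=17, slack=4)
Line 5: ['memory', 'sky', 'open', 'sun'] (min_width=19, slack=2)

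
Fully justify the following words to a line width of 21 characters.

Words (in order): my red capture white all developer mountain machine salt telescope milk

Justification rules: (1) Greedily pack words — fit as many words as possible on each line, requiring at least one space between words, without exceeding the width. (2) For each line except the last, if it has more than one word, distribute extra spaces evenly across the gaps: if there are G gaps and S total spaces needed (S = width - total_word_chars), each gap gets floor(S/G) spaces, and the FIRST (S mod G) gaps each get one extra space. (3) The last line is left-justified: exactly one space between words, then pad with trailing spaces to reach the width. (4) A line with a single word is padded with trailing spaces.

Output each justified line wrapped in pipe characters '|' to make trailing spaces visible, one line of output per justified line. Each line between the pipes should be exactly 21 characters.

Answer: |my  red capture white|
|all         developer|
|mountain machine salt|
|telescope milk       |

Derivation:
Line 1: ['my', 'red', 'capture', 'white'] (min_width=20, slack=1)
Line 2: ['all', 'developer'] (min_width=13, slack=8)
Line 3: ['mountain', 'machine', 'salt'] (min_width=21, slack=0)
Line 4: ['telescope', 'milk'] (min_width=14, slack=7)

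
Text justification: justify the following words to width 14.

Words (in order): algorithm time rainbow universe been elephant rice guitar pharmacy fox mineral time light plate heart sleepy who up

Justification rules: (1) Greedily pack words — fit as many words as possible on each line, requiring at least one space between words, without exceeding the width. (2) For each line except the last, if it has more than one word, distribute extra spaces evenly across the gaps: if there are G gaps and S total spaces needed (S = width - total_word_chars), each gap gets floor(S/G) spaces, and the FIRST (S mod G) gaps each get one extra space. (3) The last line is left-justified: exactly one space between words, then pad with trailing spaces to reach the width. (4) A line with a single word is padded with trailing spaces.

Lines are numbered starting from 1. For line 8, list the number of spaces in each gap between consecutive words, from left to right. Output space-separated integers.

Answer: 4

Derivation:
Line 1: ['algorithm', 'time'] (min_width=14, slack=0)
Line 2: ['rainbow'] (min_width=7, slack=7)
Line 3: ['universe', 'been'] (min_width=13, slack=1)
Line 4: ['elephant', 'rice'] (min_width=13, slack=1)
Line 5: ['guitar'] (min_width=6, slack=8)
Line 6: ['pharmacy', 'fox'] (min_width=12, slack=2)
Line 7: ['mineral', 'time'] (min_width=12, slack=2)
Line 8: ['light', 'plate'] (min_width=11, slack=3)
Line 9: ['heart', 'sleepy'] (min_width=12, slack=2)
Line 10: ['who', 'up'] (min_width=6, slack=8)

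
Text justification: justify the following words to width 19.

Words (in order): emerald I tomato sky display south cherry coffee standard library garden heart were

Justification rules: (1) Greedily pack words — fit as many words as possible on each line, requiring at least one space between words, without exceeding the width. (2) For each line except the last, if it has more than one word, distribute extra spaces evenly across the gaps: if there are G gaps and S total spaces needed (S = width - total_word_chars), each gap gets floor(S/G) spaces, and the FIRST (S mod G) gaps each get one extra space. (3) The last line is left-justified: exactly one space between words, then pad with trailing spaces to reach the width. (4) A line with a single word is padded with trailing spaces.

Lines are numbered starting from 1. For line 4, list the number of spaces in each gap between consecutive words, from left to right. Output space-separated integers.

Line 1: ['emerald', 'I', 'tomato'] (min_width=16, slack=3)
Line 2: ['sky', 'display', 'south'] (min_width=17, slack=2)
Line 3: ['cherry', 'coffee'] (min_width=13, slack=6)
Line 4: ['standard', 'library'] (min_width=16, slack=3)
Line 5: ['garden', 'heart', 'were'] (min_width=17, slack=2)

Answer: 4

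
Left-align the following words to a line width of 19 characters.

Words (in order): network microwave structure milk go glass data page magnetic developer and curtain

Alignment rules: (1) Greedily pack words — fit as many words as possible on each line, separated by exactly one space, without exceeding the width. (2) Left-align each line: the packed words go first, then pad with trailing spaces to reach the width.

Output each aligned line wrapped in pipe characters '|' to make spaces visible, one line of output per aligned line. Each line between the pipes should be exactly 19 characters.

Line 1: ['network', 'microwave'] (min_width=17, slack=2)
Line 2: ['structure', 'milk', 'go'] (min_width=17, slack=2)
Line 3: ['glass', 'data', 'page'] (min_width=15, slack=4)
Line 4: ['magnetic', 'developer'] (min_width=18, slack=1)
Line 5: ['and', 'curtain'] (min_width=11, slack=8)

Answer: |network microwave  |
|structure milk go  |
|glass data page    |
|magnetic developer |
|and curtain        |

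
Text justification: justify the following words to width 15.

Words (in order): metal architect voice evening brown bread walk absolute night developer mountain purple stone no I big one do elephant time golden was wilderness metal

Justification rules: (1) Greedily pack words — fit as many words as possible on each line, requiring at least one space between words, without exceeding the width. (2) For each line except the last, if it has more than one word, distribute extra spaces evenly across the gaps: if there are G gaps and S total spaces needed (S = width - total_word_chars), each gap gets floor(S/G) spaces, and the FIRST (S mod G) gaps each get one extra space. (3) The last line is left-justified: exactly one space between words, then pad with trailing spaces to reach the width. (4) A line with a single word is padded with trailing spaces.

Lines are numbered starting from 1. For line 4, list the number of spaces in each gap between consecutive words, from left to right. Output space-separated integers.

Answer: 3

Derivation:
Line 1: ['metal', 'architect'] (min_width=15, slack=0)
Line 2: ['voice', 'evening'] (min_width=13, slack=2)
Line 3: ['brown', 'bread'] (min_width=11, slack=4)
Line 4: ['walk', 'absolute'] (min_width=13, slack=2)
Line 5: ['night', 'developer'] (min_width=15, slack=0)
Line 6: ['mountain', 'purple'] (min_width=15, slack=0)
Line 7: ['stone', 'no', 'I', 'big'] (min_width=14, slack=1)
Line 8: ['one', 'do', 'elephant'] (min_width=15, slack=0)
Line 9: ['time', 'golden', 'was'] (min_width=15, slack=0)
Line 10: ['wilderness'] (min_width=10, slack=5)
Line 11: ['metal'] (min_width=5, slack=10)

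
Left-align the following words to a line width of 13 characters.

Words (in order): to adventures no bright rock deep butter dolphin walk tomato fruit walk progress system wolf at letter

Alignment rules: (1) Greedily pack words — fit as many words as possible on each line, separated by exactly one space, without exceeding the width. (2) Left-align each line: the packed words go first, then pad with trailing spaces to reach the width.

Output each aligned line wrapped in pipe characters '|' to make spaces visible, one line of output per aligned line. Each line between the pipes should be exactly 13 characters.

Line 1: ['to', 'adventures'] (min_width=13, slack=0)
Line 2: ['no', 'bright'] (min_width=9, slack=4)
Line 3: ['rock', 'deep'] (min_width=9, slack=4)
Line 4: ['butter'] (min_width=6, slack=7)
Line 5: ['dolphin', 'walk'] (min_width=12, slack=1)
Line 6: ['tomato', 'fruit'] (min_width=12, slack=1)
Line 7: ['walk', 'progress'] (min_width=13, slack=0)
Line 8: ['system', 'wolf'] (min_width=11, slack=2)
Line 9: ['at', 'letter'] (min_width=9, slack=4)

Answer: |to adventures|
|no bright    |
|rock deep    |
|butter       |
|dolphin walk |
|tomato fruit |
|walk progress|
|system wolf  |
|at letter    |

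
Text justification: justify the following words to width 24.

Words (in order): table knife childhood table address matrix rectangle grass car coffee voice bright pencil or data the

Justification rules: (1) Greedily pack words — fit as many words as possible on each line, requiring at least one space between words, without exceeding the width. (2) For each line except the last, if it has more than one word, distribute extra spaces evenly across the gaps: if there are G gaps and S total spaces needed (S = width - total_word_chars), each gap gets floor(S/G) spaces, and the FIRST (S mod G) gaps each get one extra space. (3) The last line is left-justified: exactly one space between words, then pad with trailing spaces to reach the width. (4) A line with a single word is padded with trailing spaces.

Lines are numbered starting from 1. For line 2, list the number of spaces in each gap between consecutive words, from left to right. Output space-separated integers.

Answer: 3 3

Derivation:
Line 1: ['table', 'knife', 'childhood'] (min_width=21, slack=3)
Line 2: ['table', 'address', 'matrix'] (min_width=20, slack=4)
Line 3: ['rectangle', 'grass', 'car'] (min_width=19, slack=5)
Line 4: ['coffee', 'voice', 'bright'] (min_width=19, slack=5)
Line 5: ['pencil', 'or', 'data', 'the'] (min_width=18, slack=6)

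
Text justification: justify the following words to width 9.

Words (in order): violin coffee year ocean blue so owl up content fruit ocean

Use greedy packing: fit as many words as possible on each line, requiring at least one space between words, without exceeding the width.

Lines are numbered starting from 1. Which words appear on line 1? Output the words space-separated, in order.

Answer: violin

Derivation:
Line 1: ['violin'] (min_width=6, slack=3)
Line 2: ['coffee'] (min_width=6, slack=3)
Line 3: ['year'] (min_width=4, slack=5)
Line 4: ['ocean'] (min_width=5, slack=4)
Line 5: ['blue', 'so'] (min_width=7, slack=2)
Line 6: ['owl', 'up'] (min_width=6, slack=3)
Line 7: ['content'] (min_width=7, slack=2)
Line 8: ['fruit'] (min_width=5, slack=4)
Line 9: ['ocean'] (min_width=5, slack=4)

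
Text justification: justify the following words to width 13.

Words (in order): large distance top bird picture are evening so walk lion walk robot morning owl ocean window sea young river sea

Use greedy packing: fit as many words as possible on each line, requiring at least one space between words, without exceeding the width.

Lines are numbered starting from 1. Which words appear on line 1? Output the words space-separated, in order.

Line 1: ['large'] (min_width=5, slack=8)
Line 2: ['distance', 'top'] (min_width=12, slack=1)
Line 3: ['bird', 'picture'] (min_width=12, slack=1)
Line 4: ['are', 'evening'] (min_width=11, slack=2)
Line 5: ['so', 'walk', 'lion'] (min_width=12, slack=1)
Line 6: ['walk', 'robot'] (min_width=10, slack=3)
Line 7: ['morning', 'owl'] (min_width=11, slack=2)
Line 8: ['ocean', 'window'] (min_width=12, slack=1)
Line 9: ['sea', 'young'] (min_width=9, slack=4)
Line 10: ['river', 'sea'] (min_width=9, slack=4)

Answer: large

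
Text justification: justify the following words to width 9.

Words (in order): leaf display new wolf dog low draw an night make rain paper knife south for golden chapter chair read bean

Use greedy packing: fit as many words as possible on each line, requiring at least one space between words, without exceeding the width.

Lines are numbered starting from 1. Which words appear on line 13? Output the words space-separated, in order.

Answer: chair

Derivation:
Line 1: ['leaf'] (min_width=4, slack=5)
Line 2: ['display'] (min_width=7, slack=2)
Line 3: ['new', 'wolf'] (min_width=8, slack=1)
Line 4: ['dog', 'low'] (min_width=7, slack=2)
Line 5: ['draw', 'an'] (min_width=7, slack=2)
Line 6: ['night'] (min_width=5, slack=4)
Line 7: ['make', 'rain'] (min_width=9, slack=0)
Line 8: ['paper'] (min_width=5, slack=4)
Line 9: ['knife'] (min_width=5, slack=4)
Line 10: ['south', 'for'] (min_width=9, slack=0)
Line 11: ['golden'] (min_width=6, slack=3)
Line 12: ['chapter'] (min_width=7, slack=2)
Line 13: ['chair'] (min_width=5, slack=4)
Line 14: ['read', 'bean'] (min_width=9, slack=0)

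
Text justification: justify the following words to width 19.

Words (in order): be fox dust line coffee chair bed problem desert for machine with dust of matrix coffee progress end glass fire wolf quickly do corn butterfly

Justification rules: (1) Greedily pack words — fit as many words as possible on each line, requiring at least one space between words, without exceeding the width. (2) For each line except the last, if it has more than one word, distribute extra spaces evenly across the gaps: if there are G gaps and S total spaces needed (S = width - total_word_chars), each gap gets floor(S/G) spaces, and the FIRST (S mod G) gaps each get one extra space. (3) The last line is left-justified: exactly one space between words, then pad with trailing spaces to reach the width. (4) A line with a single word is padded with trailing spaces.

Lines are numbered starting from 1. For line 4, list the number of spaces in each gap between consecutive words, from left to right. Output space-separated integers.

Line 1: ['be', 'fox', 'dust', 'line'] (min_width=16, slack=3)
Line 2: ['coffee', 'chair', 'bed'] (min_width=16, slack=3)
Line 3: ['problem', 'desert', 'for'] (min_width=18, slack=1)
Line 4: ['machine', 'with', 'dust'] (min_width=17, slack=2)
Line 5: ['of', 'matrix', 'coffee'] (min_width=16, slack=3)
Line 6: ['progress', 'end', 'glass'] (min_width=18, slack=1)
Line 7: ['fire', 'wolf', 'quickly'] (min_width=17, slack=2)
Line 8: ['do', 'corn', 'butterfly'] (min_width=17, slack=2)

Answer: 2 2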